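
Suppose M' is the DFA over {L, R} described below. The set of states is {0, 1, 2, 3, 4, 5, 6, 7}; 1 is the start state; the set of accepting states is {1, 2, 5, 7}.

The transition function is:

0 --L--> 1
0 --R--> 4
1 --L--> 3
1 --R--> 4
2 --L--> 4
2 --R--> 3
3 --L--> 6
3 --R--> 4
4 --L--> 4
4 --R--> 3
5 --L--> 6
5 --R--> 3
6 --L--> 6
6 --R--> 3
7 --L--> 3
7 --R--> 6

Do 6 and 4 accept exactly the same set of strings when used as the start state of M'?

Yes

First remove the unreachable states {0,2,5,7}; 4 states remain.
Initial partition by acceptance: {1} | {3,4,6}.
No further refinement is possible. Final partition (2 blocks): {1} | {3,4,6}.
6 and 4 lie in the same block of the stable partition, so they are equivalent — no string distinguishes them.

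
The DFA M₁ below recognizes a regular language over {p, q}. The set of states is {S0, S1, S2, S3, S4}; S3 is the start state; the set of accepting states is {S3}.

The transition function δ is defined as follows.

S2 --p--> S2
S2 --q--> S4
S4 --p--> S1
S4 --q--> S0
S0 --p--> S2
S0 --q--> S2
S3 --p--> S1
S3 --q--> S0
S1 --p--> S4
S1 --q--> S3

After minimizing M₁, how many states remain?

Every state is reachable, so we keep all 5.
P0 = {S3} | {S0,S1,S2,S4}.
On input q, block {S0,S1,S2,S4} splits into {S0,S2,S4} and {S1}.
On input p, block {S0,S2,S4} splits into {S0,S2} and {S4}.
Split {S0,S2} by δ(·,q) → {S0} and {S2}.
The partition is now stable with 5 blocks: {S3} | {S0} | {S1} | {S4} | {S2}.

5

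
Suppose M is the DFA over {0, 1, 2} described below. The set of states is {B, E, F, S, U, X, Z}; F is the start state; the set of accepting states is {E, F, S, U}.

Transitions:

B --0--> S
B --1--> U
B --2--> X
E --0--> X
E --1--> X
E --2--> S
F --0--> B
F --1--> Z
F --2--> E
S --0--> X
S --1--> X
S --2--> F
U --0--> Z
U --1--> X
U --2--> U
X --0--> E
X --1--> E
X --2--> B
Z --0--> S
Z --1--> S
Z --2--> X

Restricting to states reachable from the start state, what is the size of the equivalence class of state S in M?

4

Every state is reachable, so we keep all 7.
P0 = {E,F,S,U} | {B,X,Z}.
No further refinement is possible. Final partition (2 blocks): {E,F,S,U} | {B,X,Z}.
State S belongs to the block {E,F,S,U}, which has 4 states.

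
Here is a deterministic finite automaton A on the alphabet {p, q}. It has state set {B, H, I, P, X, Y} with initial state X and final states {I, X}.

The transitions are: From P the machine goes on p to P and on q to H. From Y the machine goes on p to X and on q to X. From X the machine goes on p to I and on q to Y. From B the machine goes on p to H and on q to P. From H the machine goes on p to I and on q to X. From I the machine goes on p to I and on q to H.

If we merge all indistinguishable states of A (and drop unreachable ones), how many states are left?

States {B,P} cannot be reached from the start state, so discard them.
Initial partition by acceptance: {I,X} | {H,Y}.
No further refinement is possible. Final partition (2 blocks): {I,X} | {H,Y}.

2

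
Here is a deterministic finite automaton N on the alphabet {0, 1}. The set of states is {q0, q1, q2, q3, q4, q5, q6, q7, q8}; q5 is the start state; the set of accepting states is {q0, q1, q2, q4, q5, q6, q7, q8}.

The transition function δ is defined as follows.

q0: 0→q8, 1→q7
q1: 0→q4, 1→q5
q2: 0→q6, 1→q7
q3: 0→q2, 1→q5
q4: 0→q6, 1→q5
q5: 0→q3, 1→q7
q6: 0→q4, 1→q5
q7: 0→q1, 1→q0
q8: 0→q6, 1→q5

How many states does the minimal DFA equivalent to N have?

4

All states are reachable from the start state.
Start with accepting vs non-accepting: {q0,q1,q2,q4,q5,q6,q7,q8} | {q3}.
Refine {q0,q1,q2,q4,q5,q6,q7,q8} on symbol 0: members go to different blocks, giving {q0,q1,q2,q4,q6,q7,q8} and {q5}.
On input 1, block {q0,q1,q2,q4,q6,q7,q8} splits into {q1,q4,q6,q8} and {q0,q2,q7}.
Stable partition: {q1,q4,q6,q8} | {q3} | {q5} | {q0,q2,q7} — 4 equivalence classes.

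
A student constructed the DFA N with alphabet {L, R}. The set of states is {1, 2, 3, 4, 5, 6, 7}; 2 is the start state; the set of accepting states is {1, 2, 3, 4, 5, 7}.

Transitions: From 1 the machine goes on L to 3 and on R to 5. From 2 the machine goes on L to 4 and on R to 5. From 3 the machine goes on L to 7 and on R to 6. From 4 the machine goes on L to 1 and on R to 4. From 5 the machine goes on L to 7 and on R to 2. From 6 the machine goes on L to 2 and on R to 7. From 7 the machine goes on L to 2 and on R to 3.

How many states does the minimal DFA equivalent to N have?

7

Every state is reachable, so we keep all 7.
Initial partition by acceptance: {1,2,3,4,5,7} | {6}.
Refine {1,2,3,4,5,7} on symbol R: members go to different blocks, giving {1,2,4,5,7} and {3}.
On input L, block {1,2,4,5,7} splits into {2,4,5,7} and {1}.
Split {2,4,5,7} by δ(·,L) → {2,5,7} and {4}.
Refine {2,5,7} on symbol L: members go to different blocks, giving {5,7} and {2}.
Split {5,7} by δ(·,L) → {5} and {7}.
The partition is now stable with 7 blocks: {5} | {6} | {3} | {1} | {4} | {2} | {7}.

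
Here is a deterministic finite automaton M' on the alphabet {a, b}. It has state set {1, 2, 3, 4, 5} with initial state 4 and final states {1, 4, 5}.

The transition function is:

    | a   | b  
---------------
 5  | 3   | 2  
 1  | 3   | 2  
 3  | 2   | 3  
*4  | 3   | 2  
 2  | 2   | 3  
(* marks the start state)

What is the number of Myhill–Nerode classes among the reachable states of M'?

First remove the unreachable states {1,5}; 3 states remain.
P0 = {4} | {2,3}.
Stable partition: {4} | {2,3} — 2 equivalence classes.

2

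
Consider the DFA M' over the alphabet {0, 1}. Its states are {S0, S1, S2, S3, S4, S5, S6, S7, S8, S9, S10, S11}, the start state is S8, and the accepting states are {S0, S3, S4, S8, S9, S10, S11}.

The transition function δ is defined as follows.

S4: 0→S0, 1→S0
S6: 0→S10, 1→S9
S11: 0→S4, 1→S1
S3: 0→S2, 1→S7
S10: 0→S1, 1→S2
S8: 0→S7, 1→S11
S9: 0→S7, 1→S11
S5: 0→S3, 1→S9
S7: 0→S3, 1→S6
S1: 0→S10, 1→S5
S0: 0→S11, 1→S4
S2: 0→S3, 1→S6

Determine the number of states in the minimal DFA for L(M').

7

All states are reachable from the start state.
Start with accepting vs non-accepting: {S0,S3,S4,S8,S9,S10,S11} | {S1,S2,S5,S6,S7}.
On input 0, block {S0,S3,S4,S8,S9,S10,S11} splits into {S3,S8,S9,S10} and {S0,S4,S11}.
Split {S3,S8,S9,S10} by δ(·,1) → {S3,S10} and {S8,S9}.
Split {S1,S2,S5,S6,S7} by δ(·,1) → {S1,S2,S7} and {S5,S6}.
Split {S0,S4,S11} by δ(·,1) → {S0,S4} and {S11}.
On input 0, block {S0,S4} splits into {S0} and {S4}.
The partition is now stable with 7 blocks: {S3,S10} | {S1,S2,S7} | {S0} | {S8,S9} | {S5,S6} | {S11} | {S4}.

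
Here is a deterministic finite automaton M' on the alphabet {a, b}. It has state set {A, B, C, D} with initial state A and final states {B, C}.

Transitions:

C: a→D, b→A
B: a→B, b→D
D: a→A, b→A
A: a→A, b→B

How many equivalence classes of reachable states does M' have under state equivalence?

3

First remove the unreachable states {C}; 3 states remain.
Start with accepting vs non-accepting: {B} | {A,D}.
Refine {A,D} on symbol b: members go to different blocks, giving {A} and {D}.
No further refinement is possible. Final partition (3 blocks): {B} | {A} | {D}.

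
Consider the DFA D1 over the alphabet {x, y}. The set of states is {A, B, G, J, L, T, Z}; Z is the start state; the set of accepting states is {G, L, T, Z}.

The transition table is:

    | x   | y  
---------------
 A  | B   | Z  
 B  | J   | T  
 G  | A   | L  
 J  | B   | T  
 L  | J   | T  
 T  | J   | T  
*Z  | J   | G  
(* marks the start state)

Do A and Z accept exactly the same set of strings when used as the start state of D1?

No

Start with accepting vs non-accepting: {G,L,T,Z} | {A,B,J}.
No further refinement is possible. Final partition (2 blocks): {G,L,T,Z} | {A,B,J}.
A and Z end up in different blocks, so they are distinguishable. For instance, the string 'ε' is accepted from only Z.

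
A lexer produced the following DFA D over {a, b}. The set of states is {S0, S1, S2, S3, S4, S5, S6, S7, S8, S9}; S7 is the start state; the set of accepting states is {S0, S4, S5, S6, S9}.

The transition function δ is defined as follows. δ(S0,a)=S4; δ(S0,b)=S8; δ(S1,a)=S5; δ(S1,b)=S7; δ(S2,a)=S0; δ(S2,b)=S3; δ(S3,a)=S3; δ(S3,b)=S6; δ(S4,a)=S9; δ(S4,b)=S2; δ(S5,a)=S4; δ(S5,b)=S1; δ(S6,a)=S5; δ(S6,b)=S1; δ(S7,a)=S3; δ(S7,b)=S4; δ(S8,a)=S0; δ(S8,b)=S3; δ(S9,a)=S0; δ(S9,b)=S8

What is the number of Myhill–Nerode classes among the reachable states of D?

3

Every state is reachable, so we keep all 10.
Initial partition by acceptance: {S0,S4,S5,S6,S9} | {S1,S2,S3,S7,S8}.
Split {S1,S2,S3,S7,S8} by δ(·,a) → {S1,S2,S8} and {S3,S7}.
No further refinement is possible. Final partition (3 blocks): {S0,S4,S5,S6,S9} | {S1,S2,S8} | {S3,S7}.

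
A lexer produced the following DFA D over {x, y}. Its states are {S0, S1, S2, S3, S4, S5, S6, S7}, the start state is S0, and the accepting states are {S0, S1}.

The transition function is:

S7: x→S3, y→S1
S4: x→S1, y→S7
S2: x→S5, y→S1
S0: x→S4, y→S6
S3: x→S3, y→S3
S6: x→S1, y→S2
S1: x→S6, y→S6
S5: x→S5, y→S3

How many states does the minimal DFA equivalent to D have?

4

P0 = {S0,S1} | {S2,S3,S4,S5,S6,S7}.
On input x, block {S2,S3,S4,S5,S6,S7} splits into {S2,S3,S5,S7} and {S4,S6}.
Refine {S2,S3,S5,S7} on symbol y: members go to different blocks, giving {S2,S7} and {S3,S5}.
The partition is now stable with 4 blocks: {S0,S1} | {S2,S7} | {S4,S6} | {S3,S5}.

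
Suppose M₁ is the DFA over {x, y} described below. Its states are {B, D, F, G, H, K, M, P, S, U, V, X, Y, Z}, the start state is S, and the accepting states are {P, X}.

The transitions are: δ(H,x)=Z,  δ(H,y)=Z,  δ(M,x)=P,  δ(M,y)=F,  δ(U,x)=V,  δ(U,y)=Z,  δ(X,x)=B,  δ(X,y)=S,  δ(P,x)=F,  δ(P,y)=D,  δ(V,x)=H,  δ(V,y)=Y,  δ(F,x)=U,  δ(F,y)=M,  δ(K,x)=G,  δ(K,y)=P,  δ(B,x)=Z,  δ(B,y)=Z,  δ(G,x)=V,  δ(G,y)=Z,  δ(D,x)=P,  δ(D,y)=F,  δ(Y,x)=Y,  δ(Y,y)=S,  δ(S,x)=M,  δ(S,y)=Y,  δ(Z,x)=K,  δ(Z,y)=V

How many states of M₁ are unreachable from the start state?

BFS from S reaches {D, F, G, H, K, M, P, S, U, V, Y, Z}; the 2 state(s) B, X are never visited.

2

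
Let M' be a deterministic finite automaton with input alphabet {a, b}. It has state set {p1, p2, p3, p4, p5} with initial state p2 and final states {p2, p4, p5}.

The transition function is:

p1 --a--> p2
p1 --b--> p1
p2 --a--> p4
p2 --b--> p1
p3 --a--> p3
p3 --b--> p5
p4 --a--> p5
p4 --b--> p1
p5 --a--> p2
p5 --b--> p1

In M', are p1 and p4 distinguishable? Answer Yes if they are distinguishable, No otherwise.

Yes

First remove the unreachable states {p3}; 4 states remain.
Start with accepting vs non-accepting: {p2,p4,p5} | {p1}.
The partition is now stable with 2 blocks: {p2,p4,p5} | {p1}.
p1 and p4 end up in different blocks, so they are distinguishable. For instance, the string 'ε' is accepted from only p4.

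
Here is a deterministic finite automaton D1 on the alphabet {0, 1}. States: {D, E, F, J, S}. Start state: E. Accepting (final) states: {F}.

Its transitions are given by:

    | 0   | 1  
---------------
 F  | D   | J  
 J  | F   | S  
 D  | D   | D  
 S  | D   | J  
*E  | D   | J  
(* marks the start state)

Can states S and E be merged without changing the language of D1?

Yes

Initial partition by acceptance: {F} | {D,E,J,S}.
On input 0, block {D,E,J,S} splits into {D,E,S} and {J}.
On input 1, block {D,E,S} splits into {E,S} and {D}.
Stable partition: {F} | {E,S} | {J} | {D} — 4 equivalence classes.
S and E lie in the same block of the stable partition, so they are equivalent — no string distinguishes them.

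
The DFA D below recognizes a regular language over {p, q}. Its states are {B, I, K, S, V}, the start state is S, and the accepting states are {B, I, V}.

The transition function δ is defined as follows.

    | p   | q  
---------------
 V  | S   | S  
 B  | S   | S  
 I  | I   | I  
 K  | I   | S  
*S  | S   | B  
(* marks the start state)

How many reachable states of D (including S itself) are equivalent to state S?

Reachable states from the start: {B,S}. Unreachable: {I,K,V} — drop them.
Start with accepting vs non-accepting: {B} | {S}.
The partition is now stable with 2 blocks: {B} | {S}.
State S belongs to the block {S}, which has 1 states.

1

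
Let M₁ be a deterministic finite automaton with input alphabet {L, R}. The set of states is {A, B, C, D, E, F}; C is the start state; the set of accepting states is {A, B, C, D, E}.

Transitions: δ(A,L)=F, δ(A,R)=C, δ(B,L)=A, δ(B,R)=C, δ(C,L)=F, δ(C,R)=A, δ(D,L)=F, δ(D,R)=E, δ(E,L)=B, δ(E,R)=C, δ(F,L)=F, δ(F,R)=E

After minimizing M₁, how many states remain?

4

States {D} cannot be reached from the start state, so discard them.
Initial partition by acceptance: {A,B,C,E} | {F}.
Refine {A,B,C,E} on symbol L: members go to different blocks, giving {A,C} and {B,E}.
On input L, block {B,E} splits into {B} and {E}.
No further refinement is possible. Final partition (4 blocks): {A,C} | {F} | {B} | {E}.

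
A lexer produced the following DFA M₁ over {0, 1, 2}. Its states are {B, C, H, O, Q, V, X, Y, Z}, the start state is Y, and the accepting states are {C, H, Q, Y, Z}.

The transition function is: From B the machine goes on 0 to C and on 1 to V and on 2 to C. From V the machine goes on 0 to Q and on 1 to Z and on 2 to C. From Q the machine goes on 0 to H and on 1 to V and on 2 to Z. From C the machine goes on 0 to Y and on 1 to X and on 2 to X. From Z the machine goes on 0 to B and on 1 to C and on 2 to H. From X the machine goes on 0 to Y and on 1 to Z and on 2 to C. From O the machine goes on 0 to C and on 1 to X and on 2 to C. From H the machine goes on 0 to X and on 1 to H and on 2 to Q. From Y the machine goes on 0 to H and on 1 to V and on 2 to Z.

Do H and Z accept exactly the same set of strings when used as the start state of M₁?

No

Reachable states from the start: {B,C,H,Q,V,X,Y,Z}. Unreachable: {O} — drop them.
Initial partition by acceptance: {C,H,Q,Y,Z} | {B,V,X}.
Refine {C,H,Q,Y,Z} on symbol 0: members go to different blocks, giving {C,Q,Y} and {H,Z}.
Split {C,Q,Y} by δ(·,0) → {Q,Y} and {C}.
Split {B,V,X} by δ(·,0) → {V,X} and {B}.
Split {H,Z} by δ(·,0) → {Z} and {H}.
Stable partition: {Q,Y} | {V,X} | {Z} | {C} | {B} | {H} — 6 equivalence classes.
H and Z end up in different blocks, so they are distinguishable. For instance, the string '01' is accepted from only H.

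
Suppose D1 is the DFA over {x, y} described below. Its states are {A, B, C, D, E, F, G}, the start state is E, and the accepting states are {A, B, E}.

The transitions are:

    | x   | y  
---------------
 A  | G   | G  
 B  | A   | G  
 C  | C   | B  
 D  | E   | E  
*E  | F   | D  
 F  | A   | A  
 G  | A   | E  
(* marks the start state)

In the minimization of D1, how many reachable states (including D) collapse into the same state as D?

3

States {B,C} cannot be reached from the start state, so discard them.
Initial partition by acceptance: {A,E} | {D,F,G}.
Stable partition: {A,E} | {D,F,G} — 2 equivalence classes.
The equivalence class containing D is {D,F,G}, of size 3.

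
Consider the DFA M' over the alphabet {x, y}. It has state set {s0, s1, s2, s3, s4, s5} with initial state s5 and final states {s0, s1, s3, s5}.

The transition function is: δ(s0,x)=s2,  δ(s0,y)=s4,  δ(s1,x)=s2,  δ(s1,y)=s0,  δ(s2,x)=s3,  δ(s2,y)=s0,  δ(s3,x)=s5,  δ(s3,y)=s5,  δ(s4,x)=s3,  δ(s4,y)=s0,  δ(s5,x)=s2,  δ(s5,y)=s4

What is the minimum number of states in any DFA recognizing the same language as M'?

First remove the unreachable states {s1}; 5 states remain.
P0 = {s0,s3,s5} | {s2,s4}.
On input x, block {s0,s3,s5} splits into {s0,s5} and {s3}.
No further refinement is possible. Final partition (3 blocks): {s0,s5} | {s2,s4} | {s3}.

3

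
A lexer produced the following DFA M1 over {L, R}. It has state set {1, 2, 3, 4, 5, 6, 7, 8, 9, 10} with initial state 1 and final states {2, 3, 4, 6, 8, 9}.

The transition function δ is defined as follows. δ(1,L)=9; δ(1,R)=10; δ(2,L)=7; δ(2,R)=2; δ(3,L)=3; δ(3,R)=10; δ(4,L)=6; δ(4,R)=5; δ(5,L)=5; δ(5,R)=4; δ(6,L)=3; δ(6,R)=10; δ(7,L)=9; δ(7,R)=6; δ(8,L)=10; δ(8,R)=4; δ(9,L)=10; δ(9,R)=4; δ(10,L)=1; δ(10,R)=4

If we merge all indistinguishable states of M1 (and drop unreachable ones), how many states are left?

States {2,7,8} cannot be reached from the start state, so discard them.
Initial partition by acceptance: {3,4,6,9} | {1,5,10}.
On input L, block {3,4,6,9} splits into {3,4,6} and {9}.
Split {1,5,10} by δ(·,L) → {5,10} and {1}.
Split {5,10} by δ(·,L) → {5} and {10}.
Split {3,4,6} by δ(·,R) → {3,6} and {4}.
The partition is now stable with 6 blocks: {3,6} | {5} | {9} | {1} | {10} | {4}.

6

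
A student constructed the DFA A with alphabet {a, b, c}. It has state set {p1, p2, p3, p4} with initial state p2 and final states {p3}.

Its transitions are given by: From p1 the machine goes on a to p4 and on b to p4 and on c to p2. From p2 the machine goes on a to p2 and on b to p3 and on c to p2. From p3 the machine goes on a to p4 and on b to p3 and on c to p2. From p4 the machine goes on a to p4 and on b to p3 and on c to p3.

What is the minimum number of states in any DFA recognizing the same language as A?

3

First remove the unreachable states {p1}; 3 states remain.
Initial partition by acceptance: {p3} | {p2,p4}.
Refine {p2,p4} on symbol c: members go to different blocks, giving {p2} and {p4}.
The partition is now stable with 3 blocks: {p3} | {p2} | {p4}.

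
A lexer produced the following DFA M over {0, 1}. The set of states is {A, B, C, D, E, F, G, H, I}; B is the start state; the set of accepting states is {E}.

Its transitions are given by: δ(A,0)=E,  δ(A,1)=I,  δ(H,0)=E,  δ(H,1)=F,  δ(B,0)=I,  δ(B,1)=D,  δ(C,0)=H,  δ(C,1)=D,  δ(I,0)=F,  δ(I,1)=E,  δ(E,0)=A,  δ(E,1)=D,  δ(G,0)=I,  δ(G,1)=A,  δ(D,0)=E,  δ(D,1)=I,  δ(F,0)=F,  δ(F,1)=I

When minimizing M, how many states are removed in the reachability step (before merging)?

BFS from B reaches {A, B, D, E, F, I}; the 3 state(s) C, G, H are never visited.

3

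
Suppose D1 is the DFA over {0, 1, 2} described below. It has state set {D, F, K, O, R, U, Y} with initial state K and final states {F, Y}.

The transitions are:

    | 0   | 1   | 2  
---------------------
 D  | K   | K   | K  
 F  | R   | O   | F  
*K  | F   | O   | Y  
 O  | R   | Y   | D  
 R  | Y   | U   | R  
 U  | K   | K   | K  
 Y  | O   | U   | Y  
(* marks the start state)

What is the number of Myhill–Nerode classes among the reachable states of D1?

Every state is reachable, so we keep all 7.
Start with accepting vs non-accepting: {F,Y} | {D,K,O,R,U}.
Refine {D,K,O,R,U} on symbol 0: members go to different blocks, giving {D,O,U} and {K,R}.
On input 0, block {F,Y} splits into {F} and {Y}.
Refine {D,O,U} on symbol 1: members go to different blocks, giving {D,U} and {O}.
Refine {K,R} on symbol 0: members go to different blocks, giving {K} and {R}.
The partition is now stable with 6 blocks: {F} | {D,U} | {K} | {Y} | {O} | {R}.

6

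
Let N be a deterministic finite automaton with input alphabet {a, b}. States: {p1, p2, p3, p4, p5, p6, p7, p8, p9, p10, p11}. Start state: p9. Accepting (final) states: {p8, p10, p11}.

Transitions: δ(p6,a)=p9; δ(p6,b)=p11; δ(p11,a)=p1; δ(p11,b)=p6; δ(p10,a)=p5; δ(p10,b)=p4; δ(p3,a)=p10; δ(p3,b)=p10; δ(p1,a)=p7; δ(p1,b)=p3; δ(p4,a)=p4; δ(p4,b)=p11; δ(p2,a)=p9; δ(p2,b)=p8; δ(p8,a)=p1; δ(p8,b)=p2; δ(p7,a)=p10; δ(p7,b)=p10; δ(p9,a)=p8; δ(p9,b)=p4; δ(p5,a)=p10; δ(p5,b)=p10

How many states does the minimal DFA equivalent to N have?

All states are reachable from the start state.
Initial partition by acceptance: {p8,p10,p11} | {p1,p2,p3,p4,p5,p6,p7,p9}.
On input a, block {p1,p2,p3,p4,p5,p6,p7,p9} splits into {p1,p2,p4,p6} and {p3,p5,p7,p9}.
Split {p8,p10,p11} by δ(·,a) → {p8,p11} and {p10}.
Refine {p1,p2,p4,p6} on symbol a: members go to different blocks, giving {p1,p2,p6} and {p4}.
Split {p1,p2,p6} by δ(·,b) → {p2,p6} and {p1}.
Refine {p3,p5,p7,p9} on symbol a: members go to different blocks, giving {p3,p5,p7} and {p9}.
The partition is now stable with 7 blocks: {p8,p11} | {p2,p6} | {p3,p5,p7} | {p10} | {p4} | {p1} | {p9}.

7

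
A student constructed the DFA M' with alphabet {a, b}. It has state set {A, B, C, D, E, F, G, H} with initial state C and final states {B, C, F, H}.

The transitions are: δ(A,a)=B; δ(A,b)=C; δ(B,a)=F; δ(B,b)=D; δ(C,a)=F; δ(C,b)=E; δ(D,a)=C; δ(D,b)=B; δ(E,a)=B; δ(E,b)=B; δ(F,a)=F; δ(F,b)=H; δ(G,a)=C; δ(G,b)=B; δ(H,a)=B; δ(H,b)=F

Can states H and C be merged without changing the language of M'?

First remove the unreachable states {A,G}; 6 states remain.
P0 = {B,C,F,H} | {D,E}.
Split {B,C,F,H} by δ(·,b) → {B,C} and {F,H}.
On input a, block {F,H} splits into {F} and {H}.
The partition is now stable with 4 blocks: {B,C} | {D,E} | {F} | {H}.
H and C end up in different blocks, so they are distinguishable. For instance, the string 'b' is accepted from only H.

No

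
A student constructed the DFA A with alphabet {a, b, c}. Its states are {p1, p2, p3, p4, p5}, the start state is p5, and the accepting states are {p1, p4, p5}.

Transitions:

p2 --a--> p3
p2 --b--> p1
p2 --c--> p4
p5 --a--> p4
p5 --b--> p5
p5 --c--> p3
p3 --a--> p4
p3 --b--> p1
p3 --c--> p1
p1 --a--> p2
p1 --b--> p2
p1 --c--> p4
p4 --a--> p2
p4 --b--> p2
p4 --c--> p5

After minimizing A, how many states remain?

5

Start with accepting vs non-accepting: {p1,p4,p5} | {p2,p3}.
Split {p1,p4,p5} by δ(·,a) → {p1,p4} and {p5}.
Refine {p1,p4} on symbol c: members go to different blocks, giving {p1} and {p4}.
On input a, block {p2,p3} splits into {p2} and {p3}.
Stable partition: {p1} | {p2} | {p5} | {p4} | {p3} — 5 equivalence classes.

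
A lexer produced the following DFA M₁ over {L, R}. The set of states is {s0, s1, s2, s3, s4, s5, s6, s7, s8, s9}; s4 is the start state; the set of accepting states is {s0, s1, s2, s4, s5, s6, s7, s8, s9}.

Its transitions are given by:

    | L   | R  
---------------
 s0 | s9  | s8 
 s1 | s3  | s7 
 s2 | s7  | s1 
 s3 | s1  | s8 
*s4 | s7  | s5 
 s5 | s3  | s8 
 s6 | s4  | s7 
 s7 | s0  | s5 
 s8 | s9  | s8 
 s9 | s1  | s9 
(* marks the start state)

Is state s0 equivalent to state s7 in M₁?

No

Reachable states from the start: {s0,s1,s3,s4,s5,s7,s8,s9}. Unreachable: {s2,s6} — drop them.
Start with accepting vs non-accepting: {s0,s1,s4,s5,s7,s8,s9} | {s3}.
Split {s0,s1,s4,s5,s7,s8,s9} by δ(·,L) → {s0,s4,s7,s8,s9} and {s1,s5}.
Split {s0,s4,s7,s8,s9} by δ(·,L) → {s0,s4,s7,s8} and {s9}.
Refine {s0,s4,s7,s8} on symbol L: members go to different blocks, giving {s0,s8} and {s4,s7}.
On input R, block {s1,s5} splits into {s1} and {s5}.
Refine {s4,s7} on symbol L: members go to different blocks, giving {s4} and {s7}.
The partition is now stable with 7 blocks: {s0,s8} | {s3} | {s1} | {s9} | {s4} | {s5} | {s7}.
s0 and s7 end up in different blocks, so they are distinguishable. For instance, the string 'RL' is accepted from only s0.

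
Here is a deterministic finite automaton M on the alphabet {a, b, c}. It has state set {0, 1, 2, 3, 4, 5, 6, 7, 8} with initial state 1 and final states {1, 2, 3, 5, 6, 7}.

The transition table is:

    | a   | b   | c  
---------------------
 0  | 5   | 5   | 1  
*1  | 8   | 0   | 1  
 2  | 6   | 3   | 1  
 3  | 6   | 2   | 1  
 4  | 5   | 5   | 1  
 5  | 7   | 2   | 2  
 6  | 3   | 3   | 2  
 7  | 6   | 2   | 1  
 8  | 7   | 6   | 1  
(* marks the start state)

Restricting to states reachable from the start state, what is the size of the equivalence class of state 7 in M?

3

Reachable states from the start: {0,1,2,3,5,6,7,8}. Unreachable: {4} — drop them.
Start with accepting vs non-accepting: {1,2,3,5,6,7} | {0,8}.
Split {1,2,3,5,6,7} by δ(·,a) → {2,3,5,6,7} and {1}.
On input c, block {2,3,5,6,7} splits into {2,3,7} and {5,6}.
On input a, block {0,8} splits into {0} and {8}.
The partition is now stable with 5 blocks: {2,3,7} | {0} | {1} | {5,6} | {8}.
The equivalence class containing 7 is {2,3,7}, of size 3.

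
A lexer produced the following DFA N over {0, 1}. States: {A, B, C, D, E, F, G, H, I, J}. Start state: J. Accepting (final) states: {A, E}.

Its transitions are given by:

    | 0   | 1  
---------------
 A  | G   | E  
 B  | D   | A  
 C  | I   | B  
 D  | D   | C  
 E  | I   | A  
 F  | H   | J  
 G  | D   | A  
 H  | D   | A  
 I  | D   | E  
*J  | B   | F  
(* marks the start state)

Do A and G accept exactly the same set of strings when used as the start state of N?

No

P0 = {A,E} | {B,C,D,F,G,H,I,J}.
Refine {B,C,D,F,G,H,I,J} on symbol 1: members go to different blocks, giving {B,G,H,I} and {C,D,F,J}.
Split {C,D,F,J} by δ(·,0) → {C,F,J} and {D}.
Refine {C,F,J} on symbol 1: members go to different blocks, giving {F,J} and {C}.
No further refinement is possible. Final partition (5 blocks): {A,E} | {B,G,H,I} | {F,J} | {D} | {C}.
A and G end up in different blocks, so they are distinguishable. For instance, the string 'ε' is accepted from only A.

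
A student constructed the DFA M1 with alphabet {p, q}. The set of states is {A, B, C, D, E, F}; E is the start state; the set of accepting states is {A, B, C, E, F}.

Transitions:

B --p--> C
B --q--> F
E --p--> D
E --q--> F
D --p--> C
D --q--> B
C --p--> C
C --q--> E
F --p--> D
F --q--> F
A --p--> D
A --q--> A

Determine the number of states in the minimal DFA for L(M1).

First remove the unreachable states {A}; 5 states remain.
Initial partition by acceptance: {B,C,E,F} | {D}.
Refine {B,C,E,F} on symbol p: members go to different blocks, giving {B,C} and {E,F}.
Stable partition: {B,C} | {D} | {E,F} — 3 equivalence classes.

3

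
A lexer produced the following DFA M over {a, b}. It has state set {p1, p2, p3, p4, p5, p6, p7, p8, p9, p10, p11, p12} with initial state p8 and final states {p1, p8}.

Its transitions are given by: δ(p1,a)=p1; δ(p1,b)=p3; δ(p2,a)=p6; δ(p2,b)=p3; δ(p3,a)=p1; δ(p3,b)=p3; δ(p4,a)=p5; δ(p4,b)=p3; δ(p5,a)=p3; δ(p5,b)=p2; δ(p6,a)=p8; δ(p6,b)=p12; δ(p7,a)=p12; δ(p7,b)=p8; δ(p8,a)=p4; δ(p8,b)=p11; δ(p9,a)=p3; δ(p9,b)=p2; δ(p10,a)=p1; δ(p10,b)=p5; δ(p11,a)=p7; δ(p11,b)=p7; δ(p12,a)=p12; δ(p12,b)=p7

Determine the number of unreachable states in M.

No path from p8 leads to p9, p10; the other 10 states are all reachable.

2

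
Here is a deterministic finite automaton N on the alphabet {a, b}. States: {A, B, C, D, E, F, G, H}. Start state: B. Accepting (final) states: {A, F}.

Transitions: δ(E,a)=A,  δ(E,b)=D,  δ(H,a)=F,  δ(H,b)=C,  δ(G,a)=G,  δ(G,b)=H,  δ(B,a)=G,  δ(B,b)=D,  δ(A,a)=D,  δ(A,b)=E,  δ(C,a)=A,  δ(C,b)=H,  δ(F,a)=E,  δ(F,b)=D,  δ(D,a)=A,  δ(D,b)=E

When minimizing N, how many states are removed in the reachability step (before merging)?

0

Exploring from B, all states are eventually visited, so none are unreachable.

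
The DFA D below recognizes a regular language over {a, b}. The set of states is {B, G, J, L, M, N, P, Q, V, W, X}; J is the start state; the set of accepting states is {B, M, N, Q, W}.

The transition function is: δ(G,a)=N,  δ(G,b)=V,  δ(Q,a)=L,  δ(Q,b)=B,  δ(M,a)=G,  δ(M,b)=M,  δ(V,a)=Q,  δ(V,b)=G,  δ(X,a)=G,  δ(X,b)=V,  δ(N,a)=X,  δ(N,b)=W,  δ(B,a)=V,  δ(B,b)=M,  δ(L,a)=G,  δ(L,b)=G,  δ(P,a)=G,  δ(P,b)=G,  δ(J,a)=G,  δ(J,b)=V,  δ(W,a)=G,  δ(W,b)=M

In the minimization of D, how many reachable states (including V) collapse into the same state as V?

First remove the unreachable states {P}; 10 states remain.
Initial partition by acceptance: {B,M,N,Q,W} | {G,J,L,V,X}.
Refine {G,J,L,V,X} on symbol a: members go to different blocks, giving {J,L,X} and {G,V}.
Split {B,M,N,Q,W} by δ(·,a) → {B,M,W} and {N,Q}.
The partition is now stable with 4 blocks: {B,M,W} | {J,L,X} | {G,V} | {N,Q}.
The equivalence class containing V is {G,V}, of size 2.

2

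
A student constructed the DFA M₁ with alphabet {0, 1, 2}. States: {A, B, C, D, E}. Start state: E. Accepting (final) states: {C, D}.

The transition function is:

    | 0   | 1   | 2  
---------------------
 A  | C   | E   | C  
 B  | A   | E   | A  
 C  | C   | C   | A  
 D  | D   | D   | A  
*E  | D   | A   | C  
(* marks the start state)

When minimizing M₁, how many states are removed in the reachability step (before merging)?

1

Starting at E and following transitions, the reachable set is {A, C, D, E}. That leaves B unreachable — 1 in total.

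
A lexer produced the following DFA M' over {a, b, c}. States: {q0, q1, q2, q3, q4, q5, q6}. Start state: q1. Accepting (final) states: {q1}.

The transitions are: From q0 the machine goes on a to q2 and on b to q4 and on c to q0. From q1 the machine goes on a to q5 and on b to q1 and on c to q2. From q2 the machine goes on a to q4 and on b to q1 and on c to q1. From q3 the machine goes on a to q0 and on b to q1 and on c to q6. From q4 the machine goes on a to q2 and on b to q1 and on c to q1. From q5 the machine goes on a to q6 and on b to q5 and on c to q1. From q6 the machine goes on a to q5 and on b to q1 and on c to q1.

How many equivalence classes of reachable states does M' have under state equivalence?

States {q0,q3} cannot be reached from the start state, so discard them.
P0 = {q1} | {q2,q4,q5,q6}.
Split {q2,q4,q5,q6} by δ(·,b) → {q2,q4,q6} and {q5}.
Split {q2,q4,q6} by δ(·,a) → {q2,q4} and {q6}.
No further refinement is possible. Final partition (4 blocks): {q1} | {q2,q4} | {q5} | {q6}.

4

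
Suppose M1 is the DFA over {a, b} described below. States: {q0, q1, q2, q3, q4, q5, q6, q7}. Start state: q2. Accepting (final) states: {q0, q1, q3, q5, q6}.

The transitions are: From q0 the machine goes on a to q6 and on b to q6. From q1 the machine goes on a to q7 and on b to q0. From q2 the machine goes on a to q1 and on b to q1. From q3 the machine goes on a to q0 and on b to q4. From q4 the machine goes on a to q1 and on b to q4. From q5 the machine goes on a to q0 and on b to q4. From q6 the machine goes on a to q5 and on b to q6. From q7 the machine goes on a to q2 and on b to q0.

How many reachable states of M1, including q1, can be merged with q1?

1

First remove the unreachable states {q3}; 7 states remain.
Start with accepting vs non-accepting: {q0,q1,q5,q6} | {q2,q4,q7}.
Split {q0,q1,q5,q6} by δ(·,a) → {q0,q5,q6} and {q1}.
On input b, block {q0,q5,q6} splits into {q0,q6} and {q5}.
Refine {q0,q6} on symbol a: members go to different blocks, giving {q0} and {q6}.
Refine {q2,q4,q7} on symbol a: members go to different blocks, giving {q2,q4} and {q7}.
Split {q2,q4} by δ(·,b) → {q2} and {q4}.
The partition is now stable with 7 blocks: {q0} | {q2} | {q1} | {q5} | {q6} | {q7} | {q4}.
The equivalence class containing q1 is {q1}, of size 1.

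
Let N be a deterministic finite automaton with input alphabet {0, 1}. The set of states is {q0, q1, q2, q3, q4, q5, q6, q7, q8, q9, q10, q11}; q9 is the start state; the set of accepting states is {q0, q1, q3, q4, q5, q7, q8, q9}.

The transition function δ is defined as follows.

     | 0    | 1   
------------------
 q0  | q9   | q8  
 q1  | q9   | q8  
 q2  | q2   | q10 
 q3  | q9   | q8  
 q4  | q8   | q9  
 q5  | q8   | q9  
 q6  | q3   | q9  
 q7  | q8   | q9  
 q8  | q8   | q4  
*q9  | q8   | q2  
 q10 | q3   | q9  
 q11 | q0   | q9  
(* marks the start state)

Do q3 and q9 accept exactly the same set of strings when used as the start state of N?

States {q0,q1,q5,q6,q7,q11} cannot be reached from the start state, so discard them.
Start with accepting vs non-accepting: {q3,q4,q8,q9} | {q2,q10}.
Split {q3,q4,q8,q9} by δ(·,1) → {q3,q4,q8} and {q9}.
Refine {q3,q4,q8} on symbol 0: members go to different blocks, giving {q4,q8} and {q3}.
On input 1, block {q4,q8} splits into {q4} and {q8}.
On input 0, block {q2,q10} splits into {q2} and {q10}.
No further refinement is possible. Final partition (6 blocks): {q4} | {q2} | {q9} | {q3} | {q8} | {q10}.
q3 and q9 end up in different blocks, so they are distinguishable. For instance, the string '1' is accepted from only q3.

No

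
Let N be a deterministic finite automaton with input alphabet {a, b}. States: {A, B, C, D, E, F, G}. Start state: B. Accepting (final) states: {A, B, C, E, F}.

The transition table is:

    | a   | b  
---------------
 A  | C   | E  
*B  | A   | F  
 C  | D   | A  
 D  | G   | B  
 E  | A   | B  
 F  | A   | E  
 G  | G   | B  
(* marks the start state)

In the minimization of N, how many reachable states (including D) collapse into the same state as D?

2

All states are reachable from the start state.
Start with accepting vs non-accepting: {A,B,C,E,F} | {D,G}.
On input a, block {A,B,C,E,F} splits into {A,B,E,F} and {C}.
Refine {A,B,E,F} on symbol a: members go to different blocks, giving {B,E,F} and {A}.
The partition is now stable with 4 blocks: {B,E,F} | {D,G} | {C} | {A}.
The equivalence class containing D is {D,G}, of size 2.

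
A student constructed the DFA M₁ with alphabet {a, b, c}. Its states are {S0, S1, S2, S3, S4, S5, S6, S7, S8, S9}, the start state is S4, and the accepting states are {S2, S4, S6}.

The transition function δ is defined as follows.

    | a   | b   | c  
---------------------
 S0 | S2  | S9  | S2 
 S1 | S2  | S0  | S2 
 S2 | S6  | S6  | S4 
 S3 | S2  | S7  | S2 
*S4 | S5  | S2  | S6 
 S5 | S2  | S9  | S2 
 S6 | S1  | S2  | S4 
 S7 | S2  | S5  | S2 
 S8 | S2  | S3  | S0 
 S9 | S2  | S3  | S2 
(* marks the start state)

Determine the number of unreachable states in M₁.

1

Starting at S4 and following transitions, the reachable set is {S0, S1, S2, S3, S4, S5, S6, S7, S9}. That leaves S8 unreachable — 1 in total.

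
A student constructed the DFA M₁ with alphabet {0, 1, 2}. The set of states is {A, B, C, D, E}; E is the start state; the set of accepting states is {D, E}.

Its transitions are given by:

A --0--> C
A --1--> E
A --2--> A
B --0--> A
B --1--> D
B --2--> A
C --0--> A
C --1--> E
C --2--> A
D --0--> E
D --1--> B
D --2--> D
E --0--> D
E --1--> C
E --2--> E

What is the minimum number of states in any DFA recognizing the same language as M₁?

2

P0 = {D,E} | {A,B,C}.
No further refinement is possible. Final partition (2 blocks): {D,E} | {A,B,C}.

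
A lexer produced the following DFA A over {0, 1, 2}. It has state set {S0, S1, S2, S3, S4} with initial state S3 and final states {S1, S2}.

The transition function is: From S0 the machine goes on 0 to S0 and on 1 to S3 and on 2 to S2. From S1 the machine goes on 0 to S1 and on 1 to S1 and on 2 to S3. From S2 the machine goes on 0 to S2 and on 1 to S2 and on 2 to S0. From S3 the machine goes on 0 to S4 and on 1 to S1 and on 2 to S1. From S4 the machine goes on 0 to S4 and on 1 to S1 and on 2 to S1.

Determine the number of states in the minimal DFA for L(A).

Reachable states from the start: {S1,S3,S4}. Unreachable: {S0,S2} — drop them.
Initial partition by acceptance: {S1} | {S3,S4}.
Stable partition: {S1} | {S3,S4} — 2 equivalence classes.

2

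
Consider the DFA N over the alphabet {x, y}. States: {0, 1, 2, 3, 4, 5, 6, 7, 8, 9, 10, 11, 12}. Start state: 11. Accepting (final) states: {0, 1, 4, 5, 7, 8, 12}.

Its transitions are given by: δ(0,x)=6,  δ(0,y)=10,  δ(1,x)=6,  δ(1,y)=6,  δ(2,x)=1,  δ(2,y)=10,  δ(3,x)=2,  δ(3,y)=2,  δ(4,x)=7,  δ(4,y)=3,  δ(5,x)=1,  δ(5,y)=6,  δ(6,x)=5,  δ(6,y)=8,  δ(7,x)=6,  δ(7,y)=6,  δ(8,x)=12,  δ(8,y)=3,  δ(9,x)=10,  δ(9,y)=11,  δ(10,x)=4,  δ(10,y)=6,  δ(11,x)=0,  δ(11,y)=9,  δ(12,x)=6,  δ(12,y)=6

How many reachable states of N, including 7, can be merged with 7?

3

Initial partition by acceptance: {0,1,4,5,7,8,12} | {2,3,6,9,10,11}.
On input x, block {0,1,4,5,7,8,12} splits into {0,1,7,12} and {4,5,8}.
Split {2,3,6,9,10,11} by δ(·,x) → {2,11} and {3,9} and {6,10}.
Refine {2,11} on symbol y: members go to different blocks, giving {2} and {11}.
Split {4,5,8} by δ(·,y) → {4,8} and {5}.
Refine {3,9} on symbol x: members go to different blocks, giving {3} and {9}.
Refine {6,10} on symbol x: members go to different blocks, giving {6} and {10}.
Split {0,1,7,12} by δ(·,y) → {1,7,12} and {0}.
The partition is now stable with 10 blocks: {1,7,12} | {2} | {4,8} | {3} | {6} | {11} | {5} | {9} | {10} | {0}.
State 7 belongs to the block {1,7,12}, which has 3 states.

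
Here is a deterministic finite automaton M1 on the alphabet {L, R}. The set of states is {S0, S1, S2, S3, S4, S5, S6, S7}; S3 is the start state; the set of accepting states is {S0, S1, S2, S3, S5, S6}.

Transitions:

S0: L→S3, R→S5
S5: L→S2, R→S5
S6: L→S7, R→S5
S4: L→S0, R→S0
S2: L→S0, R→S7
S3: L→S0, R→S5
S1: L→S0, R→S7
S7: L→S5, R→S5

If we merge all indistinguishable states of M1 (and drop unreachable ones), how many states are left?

States {S1,S4,S6} cannot be reached from the start state, so discard them.
Start with accepting vs non-accepting: {S0,S2,S3,S5} | {S7}.
Refine {S0,S2,S3,S5} on symbol R: members go to different blocks, giving {S0,S3,S5} and {S2}.
On input L, block {S0,S3,S5} splits into {S0,S3} and {S5}.
No further refinement is possible. Final partition (4 blocks): {S0,S3} | {S7} | {S2} | {S5}.

4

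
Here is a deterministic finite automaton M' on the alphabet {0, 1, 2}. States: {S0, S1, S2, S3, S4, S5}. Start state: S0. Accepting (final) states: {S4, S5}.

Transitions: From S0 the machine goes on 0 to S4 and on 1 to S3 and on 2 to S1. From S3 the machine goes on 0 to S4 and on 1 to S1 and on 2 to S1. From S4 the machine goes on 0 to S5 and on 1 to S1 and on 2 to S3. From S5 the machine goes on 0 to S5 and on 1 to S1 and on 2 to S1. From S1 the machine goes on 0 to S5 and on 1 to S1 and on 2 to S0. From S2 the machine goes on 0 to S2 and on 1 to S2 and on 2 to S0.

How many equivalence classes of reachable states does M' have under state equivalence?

2

States {S2} cannot be reached from the start state, so discard them.
Start with accepting vs non-accepting: {S4,S5} | {S0,S1,S3}.
The partition is now stable with 2 blocks: {S4,S5} | {S0,S1,S3}.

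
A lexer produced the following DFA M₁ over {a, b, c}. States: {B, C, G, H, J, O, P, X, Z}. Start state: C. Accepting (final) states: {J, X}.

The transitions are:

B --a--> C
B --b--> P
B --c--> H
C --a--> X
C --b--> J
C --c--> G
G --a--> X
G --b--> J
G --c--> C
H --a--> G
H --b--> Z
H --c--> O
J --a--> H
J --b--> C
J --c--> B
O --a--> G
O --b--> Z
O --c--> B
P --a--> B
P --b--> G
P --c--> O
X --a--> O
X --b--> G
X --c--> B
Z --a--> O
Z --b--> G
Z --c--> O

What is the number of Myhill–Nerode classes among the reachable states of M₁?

Every state is reachable, so we keep all 9.
P0 = {J,X} | {B,C,G,H,O,P,Z}.
On input a, block {B,C,G,H,O,P,Z} splits into {B,H,O,P,Z} and {C,G}.
Split {B,H,O,P,Z} by δ(·,a) → {B,H,O} and {P,Z}.
Stable partition: {J,X} | {B,H,O} | {C,G} | {P,Z} — 4 equivalence classes.

4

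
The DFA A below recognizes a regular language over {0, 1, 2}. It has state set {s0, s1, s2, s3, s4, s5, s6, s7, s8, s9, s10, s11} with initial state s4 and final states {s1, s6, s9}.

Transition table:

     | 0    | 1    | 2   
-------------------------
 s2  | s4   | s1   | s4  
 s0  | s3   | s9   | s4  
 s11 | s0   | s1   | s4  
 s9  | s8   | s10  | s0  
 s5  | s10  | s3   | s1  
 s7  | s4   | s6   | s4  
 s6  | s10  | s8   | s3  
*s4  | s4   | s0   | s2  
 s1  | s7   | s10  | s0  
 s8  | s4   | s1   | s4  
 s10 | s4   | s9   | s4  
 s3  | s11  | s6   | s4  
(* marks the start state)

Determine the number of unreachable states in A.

1

No path from s4 leads to s5; the other 11 states are all reachable.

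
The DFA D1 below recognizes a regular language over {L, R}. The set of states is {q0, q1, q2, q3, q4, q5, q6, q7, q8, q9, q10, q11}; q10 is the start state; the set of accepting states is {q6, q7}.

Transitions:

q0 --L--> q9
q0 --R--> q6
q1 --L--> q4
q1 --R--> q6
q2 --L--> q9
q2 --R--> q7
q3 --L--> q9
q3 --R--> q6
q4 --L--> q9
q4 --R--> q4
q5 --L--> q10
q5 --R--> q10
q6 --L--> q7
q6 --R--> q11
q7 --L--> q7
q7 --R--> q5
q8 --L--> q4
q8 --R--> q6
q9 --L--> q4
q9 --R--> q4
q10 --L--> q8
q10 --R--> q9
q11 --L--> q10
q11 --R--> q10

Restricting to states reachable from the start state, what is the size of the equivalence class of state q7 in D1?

2

States {q0,q1,q2,q3} cannot be reached from the start state, so discard them.
Initial partition by acceptance: {q6,q7} | {q4,q5,q8,q9,q10,q11}.
Refine {q4,q5,q8,q9,q10,q11} on symbol R: members go to different blocks, giving {q4,q5,q9,q10,q11} and {q8}.
Refine {q4,q5,q9,q10,q11} on symbol L: members go to different blocks, giving {q4,q5,q9,q11} and {q10}.
Refine {q4,q5,q9,q11} on symbol L: members go to different blocks, giving {q4,q9} and {q5,q11}.
The partition is now stable with 5 blocks: {q6,q7} | {q4,q9} | {q8} | {q10} | {q5,q11}.
State q7 belongs to the block {q6,q7}, which has 2 states.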